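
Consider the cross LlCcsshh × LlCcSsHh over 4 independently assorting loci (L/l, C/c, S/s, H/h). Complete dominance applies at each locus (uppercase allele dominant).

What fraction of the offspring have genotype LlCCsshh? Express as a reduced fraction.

LlCcsshh gametes: LCsh×4, Lcsh×4, lCsh×4, lcsh×4
LlCcSsHh gametes: LCSH×1, LCSh×1, LCsH×1, LCsh×1, LcSH×1, LcSh×1, LcsH×1, Lcsh×1, lCSH×1, lCSh×1, lCsH×1, lCsh×1, lcSH×1, lcSh×1, lcsH×1, lcsh×1
LlCcsshh×LlCcSsHh grid (16·16=256): LLCCSsHh=4 LLCCSshh=4 LLCCssHh=4 LLCCsshh=4 LLCcSsHh=8 LLCcSshh=8 LLCcssHh=8 LLCcsshh=8 LLccSsHh=4 LLccSshh=4 LLccssHh=4 LLccsshh=4 LlCCSsHh=8 LlCCSshh=8 LlCCssHh=8 LlCCsshh=8 LlCcSsHh=16 LlCcSshh=16 LlCcssHh=16 LlCcsshh=16 LlccSsHh=8 LlccSshh=8 LlccssHh=8 Llccsshh=8 llCCSsHh=4 llCCSshh=4 llCCssHh=4 llCCsshh=4 llCcSsHh=8 llCcSshh=8 llCcssHh=8 llCcsshh=8 llccSsHh=4 llccSshh=4 llccssHh=4 llccsshh=4
LlCCsshh hits 8/256; gcd=8; 8÷8/256÷8 = 1/32

P(LlCCsshh) = 1/32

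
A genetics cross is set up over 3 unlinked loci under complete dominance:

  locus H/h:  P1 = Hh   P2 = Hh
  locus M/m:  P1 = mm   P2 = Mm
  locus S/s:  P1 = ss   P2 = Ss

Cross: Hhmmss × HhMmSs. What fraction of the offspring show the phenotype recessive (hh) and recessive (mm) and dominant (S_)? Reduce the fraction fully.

P(hh mm S_) = 1/16

Hhmmss gametes: Hms×4, hms×4
HhMmSs gametes: HMS×1, HMs×1, HmS×1, Hms×1, hMS×1, hMs×1, hmS×1, hms×1
Hhmmss×HhMmSs grid (8·8=64): HHMmSs=4 HHMmss=4 HHmmSs=4 HHmmss=4 HhMmSs=8 HhMmss=8 HhmmSs=8 Hhmmss=8 hhMmSs=4 hhMmss=4 hhmmSs=4 hhmmss=4
hh mm S_ hits 4/64; gcd=4; 4÷4/64÷4 = 1/16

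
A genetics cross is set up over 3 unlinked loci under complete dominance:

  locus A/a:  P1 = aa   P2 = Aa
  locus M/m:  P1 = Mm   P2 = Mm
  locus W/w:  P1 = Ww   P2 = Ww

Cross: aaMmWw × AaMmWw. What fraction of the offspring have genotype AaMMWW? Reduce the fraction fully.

P(AaMMWW) = 1/32

aaMmWw gametes: aMW×2, aMw×2, amW×2, amw×2
AaMmWw gametes: AMW×1, AMw×1, AmW×1, Amw×1, aMW×1, aMw×1, amW×1, amw×1
aaMmWw×AaMmWw grid (8·8=64): AaMMWW=2 AaMMWw=4 AaMMww=2 AaMmWW=4 AaMmWw=8 AaMmww=4 AammWW=2 AammWw=4 Aammww=2 aaMMWW=2 aaMMWw=4 aaMMww=2 aaMmWW=4 aaMmWw=8 aaMmww=4 aammWW=2 aammWw=4 aammww=2
AaMMWW hits 2/64; gcd=2; 2÷2/64÷2 = 1/32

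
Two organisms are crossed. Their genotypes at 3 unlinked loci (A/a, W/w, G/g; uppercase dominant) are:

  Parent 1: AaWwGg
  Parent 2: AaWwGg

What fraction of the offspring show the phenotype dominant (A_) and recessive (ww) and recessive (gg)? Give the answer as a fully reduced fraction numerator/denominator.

P(A_ ww gg) = 3/64

AaWwGg gametes: AWG×1, AWg×1, AwG×1, Awg×1, aWG×1, aWg×1, awG×1, awg×1
AaWwGg gametes: AWG×1, AWg×1, AwG×1, Awg×1, aWG×1, aWg×1, awG×1, awg×1
AaWwGg×AaWwGg grid (8·8=64): AAWWGG=1 AAWWGg=2 AAWWgg=1 AAWwGG=2 AAWwGg=4 AAWwgg=2 AAwwGG=1 AAwwGg=2 AAwwgg=1 AaWWGG=2 AaWWGg=4 AaWWgg=2 AaWwGG=4 AaWwGg=8 AaWwgg=4 AawwGG=2 AawwGg=4 Aawwgg=2 aaWWGG=1 aaWWGg=2 aaWWgg=1 aaWwGG=2 aaWwGg=4 aaWwgg=2 aawwGG=1 aawwGg=2 aawwgg=1
A_ ww gg hits 3/64; gcd=1; 3÷1/64÷1 = 3/64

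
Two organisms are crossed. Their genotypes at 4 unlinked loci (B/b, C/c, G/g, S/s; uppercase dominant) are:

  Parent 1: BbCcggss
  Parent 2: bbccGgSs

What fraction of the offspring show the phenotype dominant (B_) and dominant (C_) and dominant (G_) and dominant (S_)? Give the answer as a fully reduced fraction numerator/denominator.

P(B_ C_ G_ S_) = 1/16

BbCcggss gametes: BCgs×4, Bcgs×4, bCgs×4, bcgs×4
bbccGgSs gametes: bcGS×4, bcGs×4, bcgS×4, bcgs×4
BbCcggss×bbccGgSs grid (16·16=256): BbCcGgSs=16 BbCcGgss=16 BbCcggSs=16 BbCcggss=16 BbccGgSs=16 BbccGgss=16 BbccggSs=16 Bbccggss=16 bbCcGgSs=16 bbCcGgss=16 bbCcggSs=16 bbCcggss=16 bbccGgSs=16 bbccGgss=16 bbccggSs=16 bbccggss=16
B_ C_ G_ S_ hits 16/256; gcd=16; 16÷16/256÷16 = 1/16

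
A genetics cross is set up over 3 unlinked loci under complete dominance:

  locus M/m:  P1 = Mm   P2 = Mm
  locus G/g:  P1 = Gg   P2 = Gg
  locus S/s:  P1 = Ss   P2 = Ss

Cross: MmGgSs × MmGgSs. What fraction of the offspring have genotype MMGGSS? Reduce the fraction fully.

P(MMGGSS) = 1/64

MmGgSs gametes: MGS×1, MGs×1, MgS×1, Mgs×1, mGS×1, mGs×1, mgS×1, mgs×1
MmGgSs gametes: MGS×1, MGs×1, MgS×1, Mgs×1, mGS×1, mGs×1, mgS×1, mgs×1
MmGgSs×MmGgSs grid (8·8=64): MMGGSS=1 MMGGSs=2 MMGGss=1 MMGgSS=2 MMGgSs=4 MMGgss=2 MMggSS=1 MMggSs=2 MMggss=1 MmGGSS=2 MmGGSs=4 MmGGss=2 MmGgSS=4 MmGgSs=8 MmGgss=4 MmggSS=2 MmggSs=4 Mmggss=2 mmGGSS=1 mmGGSs=2 mmGGss=1 mmGgSS=2 mmGgSs=4 mmGgss=2 mmggSS=1 mmggSs=2 mmggss=1
MMGGSS hits 1/64; gcd=1; 1÷1/64÷1 = 1/64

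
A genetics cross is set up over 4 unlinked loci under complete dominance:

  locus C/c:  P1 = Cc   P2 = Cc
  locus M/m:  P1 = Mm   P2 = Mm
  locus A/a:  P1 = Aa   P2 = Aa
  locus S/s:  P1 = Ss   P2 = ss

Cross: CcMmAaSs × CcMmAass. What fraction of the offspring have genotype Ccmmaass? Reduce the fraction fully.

CcMmAaSs gametes: CMAS×1, CMAs×1, CMaS×1, CMas×1, CmAS×1, CmAs×1, CmaS×1, Cmas×1, cMAS×1, cMAs×1, cMaS×1, cMas×1, cmAS×1, cmAs×1, cmaS×1, cmas×1
CcMmAass gametes: CMAs×2, CMas×2, CmAs×2, Cmas×2, cMAs×2, cMas×2, cmAs×2, cmas×2
CcMmAaSs×CcMmAass grid (16·16=256): CCMMAASs=2 CCMMAAss=2 CCMMAaSs=4 CCMMAass=4 CCMMaaSs=2 CCMMaass=2 CCMmAASs=4 CCMmAAss=4 CCMmAaSs=8 CCMmAass=8 CCMmaaSs=4 CCMmaass=4 CCmmAASs=2 CCmmAAss=2 CCmmAaSs=4 CCmmAass=4 CCmmaaSs=2 CCmmaass=2 CcMMAASs=4 CcMMAAss=4 CcMMAaSs=8 CcMMAass=8 CcMMaaSs=4 CcMMaass=4 CcMmAASs=8 CcMmAAss=8 CcMmAaSs=16 CcMmAass=16 CcMmaaSs=8 CcMmaass=8 CcmmAASs=4 CcmmAAss=4 CcmmAaSs=8 CcmmAass=8 CcmmaaSs=4 Ccmmaass=4 ccMMAASs=2 ccMMAAss=2 ccMMAaSs=4 ccMMAass=4 ccMMaaSs=2 ccMMaass=2 ccMmAASs=4 ccMmAAss=4 ccMmAaSs=8 ccMmAass=8 ccMmaaSs=4 ccMmaass=4 ccmmAASs=2 ccmmAAss=2 ccmmAaSs=4 ccmmAass=4 ccmmaaSs=2 ccmmaass=2
Ccmmaass hits 4/256; gcd=4; 4÷4/256÷4 = 1/64

P(Ccmmaass) = 1/64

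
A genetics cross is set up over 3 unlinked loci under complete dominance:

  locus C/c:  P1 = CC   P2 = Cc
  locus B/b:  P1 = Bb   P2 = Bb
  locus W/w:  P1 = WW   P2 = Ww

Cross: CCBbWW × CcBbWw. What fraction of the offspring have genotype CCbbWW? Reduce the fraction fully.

CCBbWW gametes: CBW×4, CbW×4
CcBbWw gametes: CBW×1, CBw×1, CbW×1, Cbw×1, cBW×1, cBw×1, cbW×1, cbw×1
CCBbWW×CcBbWw grid (8·8=64): CCBBWW=4 CCBBWw=4 CCBbWW=8 CCBbWw=8 CCbbWW=4 CCbbWw=4 CcBBWW=4 CcBBWw=4 CcBbWW=8 CcBbWw=8 CcbbWW=4 CcbbWw=4
CCbbWW hits 4/64; gcd=4; 4÷4/64÷4 = 1/16

P(CCbbWW) = 1/16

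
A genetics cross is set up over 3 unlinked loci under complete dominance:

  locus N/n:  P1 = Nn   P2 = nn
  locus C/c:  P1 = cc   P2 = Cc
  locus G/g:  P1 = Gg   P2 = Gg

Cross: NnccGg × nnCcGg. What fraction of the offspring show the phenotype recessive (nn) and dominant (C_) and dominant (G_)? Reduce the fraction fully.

P(nn C_ G_) = 3/16

NnccGg gametes: NcG×2, Ncg×2, ncG×2, ncg×2
nnCcGg gametes: nCG×2, nCg×2, ncG×2, ncg×2
NnccGg×nnCcGg grid (8·8=64): NnCcGG=4 NnCcGg=8 NnCcgg=4 NnccGG=4 NnccGg=8 Nnccgg=4 nnCcGG=4 nnCcGg=8 nnCcgg=4 nnccGG=4 nnccGg=8 nnccgg=4
nn C_ G_ hits 12/64; gcd=4; 12÷4/64÷4 = 3/16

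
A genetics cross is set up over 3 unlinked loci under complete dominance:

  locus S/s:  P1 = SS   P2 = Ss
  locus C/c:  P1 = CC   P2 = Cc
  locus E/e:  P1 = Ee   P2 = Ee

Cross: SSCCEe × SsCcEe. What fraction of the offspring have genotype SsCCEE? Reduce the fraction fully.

SSCCEe gametes: SCE×4, SCe×4
SsCcEe gametes: SCE×1, SCe×1, ScE×1, Sce×1, sCE×1, sCe×1, scE×1, sce×1
SSCCEe×SsCcEe grid (8·8=64): SSCCEE=4 SSCCEe=8 SSCCee=4 SSCcEE=4 SSCcEe=8 SSCcee=4 SsCCEE=4 SsCCEe=8 SsCCee=4 SsCcEE=4 SsCcEe=8 SsCcee=4
SsCCEE hits 4/64; gcd=4; 4÷4/64÷4 = 1/16

P(SsCCEE) = 1/16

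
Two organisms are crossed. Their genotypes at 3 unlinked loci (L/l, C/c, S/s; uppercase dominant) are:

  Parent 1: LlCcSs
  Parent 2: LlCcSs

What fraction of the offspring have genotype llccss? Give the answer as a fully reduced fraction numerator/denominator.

LlCcSs gametes: LCS×1, LCs×1, LcS×1, Lcs×1, lCS×1, lCs×1, lcS×1, lcs×1
LlCcSs gametes: LCS×1, LCs×1, LcS×1, Lcs×1, lCS×1, lCs×1, lcS×1, lcs×1
LlCcSs×LlCcSs grid (8·8=64): LLCCSS=1 LLCCSs=2 LLCCss=1 LLCcSS=2 LLCcSs=4 LLCcss=2 LLccSS=1 LLccSs=2 LLccss=1 LlCCSS=2 LlCCSs=4 LlCCss=2 LlCcSS=4 LlCcSs=8 LlCcss=4 LlccSS=2 LlccSs=4 Llccss=2 llCCSS=1 llCCSs=2 llCCss=1 llCcSS=2 llCcSs=4 llCcss=2 llccSS=1 llccSs=2 llccss=1
llccss hits 1/64; gcd=1; 1÷1/64÷1 = 1/64

P(llccss) = 1/64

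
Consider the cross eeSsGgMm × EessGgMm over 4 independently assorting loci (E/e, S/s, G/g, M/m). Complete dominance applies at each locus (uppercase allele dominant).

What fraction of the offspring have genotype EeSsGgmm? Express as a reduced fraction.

P(EeSsGgmm) = 1/32

eeSsGgMm gametes: eSGM×2, eSGm×2, eSgM×2, eSgm×2, esGM×2, esGm×2, esgM×2, esgm×2
EessGgMm gametes: EsGM×2, EsGm×2, EsgM×2, Esgm×2, esGM×2, esGm×2, esgM×2, esgm×2
eeSsGgMm×EessGgMm grid (16·16=256): EeSsGGMM=4 EeSsGGMm=8 EeSsGGmm=4 EeSsGgMM=8 EeSsGgMm=16 EeSsGgmm=8 EeSsggMM=4 EeSsggMm=8 EeSsggmm=4 EessGGMM=4 EessGGMm=8 EessGGmm=4 EessGgMM=8 EessGgMm=16 EessGgmm=8 EessggMM=4 EessggMm=8 Eessggmm=4 eeSsGGMM=4 eeSsGGMm=8 eeSsGGmm=4 eeSsGgMM=8 eeSsGgMm=16 eeSsGgmm=8 eeSsggMM=4 eeSsggMm=8 eeSsggmm=4 eessGGMM=4 eessGGMm=8 eessGGmm=4 eessGgMM=8 eessGgMm=16 eessGgmm=8 eessggMM=4 eessggMm=8 eessggmm=4
EeSsGgmm hits 8/256; gcd=8; 8÷8/256÷8 = 1/32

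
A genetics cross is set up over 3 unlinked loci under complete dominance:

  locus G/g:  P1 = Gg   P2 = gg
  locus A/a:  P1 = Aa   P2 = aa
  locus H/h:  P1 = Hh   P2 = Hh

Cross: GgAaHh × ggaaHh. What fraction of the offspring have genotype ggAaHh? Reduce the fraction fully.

P(ggAaHh) = 1/8

GgAaHh gametes: GAH×1, GAh×1, GaH×1, Gah×1, gAH×1, gAh×1, gaH×1, gah×1
ggaaHh gametes: gaH×4, gah×4
GgAaHh×ggaaHh grid (8·8=64): GgAaHH=4 GgAaHh=8 GgAahh=4 GgaaHH=4 GgaaHh=8 Ggaahh=4 ggAaHH=4 ggAaHh=8 ggAahh=4 ggaaHH=4 ggaaHh=8 ggaahh=4
ggAaHh hits 8/64; gcd=8; 8÷8/64÷8 = 1/8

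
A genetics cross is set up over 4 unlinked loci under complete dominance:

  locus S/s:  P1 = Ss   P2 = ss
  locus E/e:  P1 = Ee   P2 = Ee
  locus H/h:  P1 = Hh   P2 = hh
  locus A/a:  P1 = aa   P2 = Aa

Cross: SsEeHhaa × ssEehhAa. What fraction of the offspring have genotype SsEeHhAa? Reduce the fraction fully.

SsEeHhaa gametes: SEHa×2, SEha×2, SeHa×2, Seha×2, sEHa×2, sEha×2, seHa×2, seha×2
ssEehhAa gametes: sEhA×4, sEha×4, sehA×4, seha×4
SsEeHhaa×ssEehhAa grid (16·16=256): SsEEHhAa=8 SsEEHhaa=8 SsEEhhAa=8 SsEEhhaa=8 SsEeHhAa=16 SsEeHhaa=16 SsEehhAa=16 SsEehhaa=16 SseeHhAa=8 SseeHhaa=8 SseehhAa=8 Sseehhaa=8 ssEEHhAa=8 ssEEHhaa=8 ssEEhhAa=8 ssEEhhaa=8 ssEeHhAa=16 ssEeHhaa=16 ssEehhAa=16 ssEehhaa=16 sseeHhAa=8 sseeHhaa=8 sseehhAa=8 sseehhaa=8
SsEeHhAa hits 16/256; gcd=16; 16÷16/256÷16 = 1/16

P(SsEeHhAa) = 1/16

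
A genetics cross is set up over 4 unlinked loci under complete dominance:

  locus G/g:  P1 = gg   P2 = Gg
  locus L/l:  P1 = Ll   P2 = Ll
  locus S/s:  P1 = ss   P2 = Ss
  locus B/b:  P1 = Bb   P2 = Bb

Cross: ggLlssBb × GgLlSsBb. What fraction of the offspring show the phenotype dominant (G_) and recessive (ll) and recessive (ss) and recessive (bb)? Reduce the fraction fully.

P(G_ ll ss bb) = 1/64

ggLlssBb gametes: gLsB×4, gLsb×4, glsB×4, glsb×4
GgLlSsBb gametes: GLSB×1, GLSb×1, GLsB×1, GLsb×1, GlSB×1, GlSb×1, GlsB×1, Glsb×1, gLSB×1, gLSb×1, gLsB×1, gLsb×1, glSB×1, glSb×1, glsB×1, glsb×1
ggLlssBb×GgLlSsBb grid (16·16=256): GgLLSsBB=4 GgLLSsBb=8 GgLLSsbb=4 GgLLssBB=4 GgLLssBb=8 GgLLssbb=4 GgLlSsBB=8 GgLlSsBb=16 GgLlSsbb=8 GgLlssBB=8 GgLlssBb=16 GgLlssbb=8 GgllSsBB=4 GgllSsBb=8 GgllSsbb=4 GgllssBB=4 GgllssBb=8 Ggllssbb=4 ggLLSsBB=4 ggLLSsBb=8 ggLLSsbb=4 ggLLssBB=4 ggLLssBb=8 ggLLssbb=4 ggLlSsBB=8 ggLlSsBb=16 ggLlSsbb=8 ggLlssBB=8 ggLlssBb=16 ggLlssbb=8 ggllSsBB=4 ggllSsBb=8 ggllSsbb=4 ggllssBB=4 ggllssBb=8 ggllssbb=4
G_ ll ss bb hits 4/256; gcd=4; 4÷4/256÷4 = 1/64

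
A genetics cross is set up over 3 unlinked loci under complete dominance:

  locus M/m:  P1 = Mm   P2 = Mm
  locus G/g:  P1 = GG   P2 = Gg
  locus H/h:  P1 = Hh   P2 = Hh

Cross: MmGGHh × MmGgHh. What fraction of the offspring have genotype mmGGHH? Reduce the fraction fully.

MmGGHh gametes: MGH×2, MGh×2, mGH×2, mGh×2
MmGgHh gametes: MGH×1, MGh×1, MgH×1, Mgh×1, mGH×1, mGh×1, mgH×1, mgh×1
MmGGHh×MmGgHh grid (8·8=64): MMGGHH=2 MMGGHh=4 MMGGhh=2 MMGgHH=2 MMGgHh=4 MMGghh=2 MmGGHH=4 MmGGHh=8 MmGGhh=4 MmGgHH=4 MmGgHh=8 MmGghh=4 mmGGHH=2 mmGGHh=4 mmGGhh=2 mmGgHH=2 mmGgHh=4 mmGghh=2
mmGGHH hits 2/64; gcd=2; 2÷2/64÷2 = 1/32

P(mmGGHH) = 1/32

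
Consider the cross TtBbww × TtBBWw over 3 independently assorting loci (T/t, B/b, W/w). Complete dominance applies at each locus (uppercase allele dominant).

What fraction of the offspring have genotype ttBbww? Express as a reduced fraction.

P(ttBbww) = 1/16

TtBbww gametes: TBw×2, Tbw×2, tBw×2, tbw×2
TtBBWw gametes: TBW×2, TBw×2, tBW×2, tBw×2
TtBbww×TtBBWw grid (8·8=64): TTBBWw=4 TTBBww=4 TTBbWw=4 TTBbww=4 TtBBWw=8 TtBBww=8 TtBbWw=8 TtBbww=8 ttBBWw=4 ttBBww=4 ttBbWw=4 ttBbww=4
ttBbww hits 4/64; gcd=4; 4÷4/64÷4 = 1/16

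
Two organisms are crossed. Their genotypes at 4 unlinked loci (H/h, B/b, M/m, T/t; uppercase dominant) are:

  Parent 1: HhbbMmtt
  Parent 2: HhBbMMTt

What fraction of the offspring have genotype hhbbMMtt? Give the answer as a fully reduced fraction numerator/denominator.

HhbbMmtt gametes: HbMt×4, Hbmt×4, hbMt×4, hbmt×4
HhBbMMTt gametes: HBMT×2, HBMt×2, HbMT×2, HbMt×2, hBMT×2, hBMt×2, hbMT×2, hbMt×2
HhbbMmtt×HhBbMMTt grid (16·16=256): HHBbMMTt=8 HHBbMMtt=8 HHBbMmTt=8 HHBbMmtt=8 HHbbMMTt=8 HHbbMMtt=8 HHbbMmTt=8 HHbbMmtt=8 HhBbMMTt=16 HhBbMMtt=16 HhBbMmTt=16 HhBbMmtt=16 HhbbMMTt=16 HhbbMMtt=16 HhbbMmTt=16 HhbbMmtt=16 hhBbMMTt=8 hhBbMMtt=8 hhBbMmTt=8 hhBbMmtt=8 hhbbMMTt=8 hhbbMMtt=8 hhbbMmTt=8 hhbbMmtt=8
hhbbMMtt hits 8/256; gcd=8; 8÷8/256÷8 = 1/32

P(hhbbMMtt) = 1/32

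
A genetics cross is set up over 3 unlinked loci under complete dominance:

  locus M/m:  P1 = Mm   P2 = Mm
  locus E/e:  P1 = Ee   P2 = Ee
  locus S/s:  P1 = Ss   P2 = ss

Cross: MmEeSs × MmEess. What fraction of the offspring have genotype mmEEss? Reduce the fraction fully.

P(mmEEss) = 1/32

MmEeSs gametes: MES×1, MEs×1, MeS×1, Mes×1, mES×1, mEs×1, meS×1, mes×1
MmEess gametes: MEs×2, Mes×2, mEs×2, mes×2
MmEeSs×MmEess grid (8·8=64): MMEESs=2 MMEEss=2 MMEeSs=4 MMEess=4 MMeeSs=2 MMeess=2 MmEESs=4 MmEEss=4 MmEeSs=8 MmEess=8 MmeeSs=4 Mmeess=4 mmEESs=2 mmEEss=2 mmEeSs=4 mmEess=4 mmeeSs=2 mmeess=2
mmEEss hits 2/64; gcd=2; 2÷2/64÷2 = 1/32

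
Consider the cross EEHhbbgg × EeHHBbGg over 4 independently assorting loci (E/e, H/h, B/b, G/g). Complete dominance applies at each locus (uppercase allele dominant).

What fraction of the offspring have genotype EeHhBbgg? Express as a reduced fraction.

P(EeHhBbgg) = 1/16

EEHhbbgg gametes: EHbg×8, Ehbg×8
EeHHBbGg gametes: EHBG×2, EHBg×2, EHbG×2, EHbg×2, eHBG×2, eHBg×2, eHbG×2, eHbg×2
EEHhbbgg×EeHHBbGg grid (16·16=256): EEHHBbGg=16 EEHHBbgg=16 EEHHbbGg=16 EEHHbbgg=16 EEHhBbGg=16 EEHhBbgg=16 EEHhbbGg=16 EEHhbbgg=16 EeHHBbGg=16 EeHHBbgg=16 EeHHbbGg=16 EeHHbbgg=16 EeHhBbGg=16 EeHhBbgg=16 EeHhbbGg=16 EeHhbbgg=16
EeHhBbgg hits 16/256; gcd=16; 16÷16/256÷16 = 1/16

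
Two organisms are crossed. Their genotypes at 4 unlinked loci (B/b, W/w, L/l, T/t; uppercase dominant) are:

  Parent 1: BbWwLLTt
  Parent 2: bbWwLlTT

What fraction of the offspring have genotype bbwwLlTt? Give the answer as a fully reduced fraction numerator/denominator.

BbWwLLTt gametes: BWLT×2, BWLt×2, BwLT×2, BwLt×2, bWLT×2, bWLt×2, bwLT×2, bwLt×2
bbWwLlTT gametes: bWLT×4, bWlT×4, bwLT×4, bwlT×4
BbWwLLTt×bbWwLlTT grid (16·16=256): BbWWLLTT=8 BbWWLLTt=8 BbWWLlTT=8 BbWWLlTt=8 BbWwLLTT=16 BbWwLLTt=16 BbWwLlTT=16 BbWwLlTt=16 BbwwLLTT=8 BbwwLLTt=8 BbwwLlTT=8 BbwwLlTt=8 bbWWLLTT=8 bbWWLLTt=8 bbWWLlTT=8 bbWWLlTt=8 bbWwLLTT=16 bbWwLLTt=16 bbWwLlTT=16 bbWwLlTt=16 bbwwLLTT=8 bbwwLLTt=8 bbwwLlTT=8 bbwwLlTt=8
bbwwLlTt hits 8/256; gcd=8; 8÷8/256÷8 = 1/32

P(bbwwLlTt) = 1/32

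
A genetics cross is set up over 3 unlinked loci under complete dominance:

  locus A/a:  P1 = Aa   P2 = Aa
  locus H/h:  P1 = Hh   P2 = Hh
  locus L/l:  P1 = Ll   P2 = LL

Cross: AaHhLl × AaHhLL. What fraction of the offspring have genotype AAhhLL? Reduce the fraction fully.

P(AAhhLL) = 1/32

AaHhLl gametes: AHL×1, AHl×1, AhL×1, Ahl×1, aHL×1, aHl×1, ahL×1, ahl×1
AaHhLL gametes: AHL×2, AhL×2, aHL×2, ahL×2
AaHhLl×AaHhLL grid (8·8=64): AAHHLL=2 AAHHLl=2 AAHhLL=4 AAHhLl=4 AAhhLL=2 AAhhLl=2 AaHHLL=4 AaHHLl=4 AaHhLL=8 AaHhLl=8 AahhLL=4 AahhLl=4 aaHHLL=2 aaHHLl=2 aaHhLL=4 aaHhLl=4 aahhLL=2 aahhLl=2
AAhhLL hits 2/64; gcd=2; 2÷2/64÷2 = 1/32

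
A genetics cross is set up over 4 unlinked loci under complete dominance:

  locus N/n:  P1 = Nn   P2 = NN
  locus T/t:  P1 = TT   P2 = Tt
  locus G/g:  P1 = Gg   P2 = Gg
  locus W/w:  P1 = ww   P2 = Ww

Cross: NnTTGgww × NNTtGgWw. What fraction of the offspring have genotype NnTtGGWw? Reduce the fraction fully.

P(NnTtGGWw) = 1/32

NnTTGgww gametes: NTGw×4, NTgw×4, nTGw×4, nTgw×4
NNTtGgWw gametes: NTGW×2, NTGw×2, NTgW×2, NTgw×2, NtGW×2, NtGw×2, NtgW×2, Ntgw×2
NnTTGgww×NNTtGgWw grid (16·16=256): NNTTGGWw=8 NNTTGGww=8 NNTTGgWw=16 NNTTGgww=16 NNTTggWw=8 NNTTggww=8 NNTtGGWw=8 NNTtGGww=8 NNTtGgWw=16 NNTtGgww=16 NNTtggWw=8 NNTtggww=8 NnTTGGWw=8 NnTTGGww=8 NnTTGgWw=16 NnTTGgww=16 NnTTggWw=8 NnTTggww=8 NnTtGGWw=8 NnTtGGww=8 NnTtGgWw=16 NnTtGgww=16 NnTtggWw=8 NnTtggww=8
NnTtGGWw hits 8/256; gcd=8; 8÷8/256÷8 = 1/32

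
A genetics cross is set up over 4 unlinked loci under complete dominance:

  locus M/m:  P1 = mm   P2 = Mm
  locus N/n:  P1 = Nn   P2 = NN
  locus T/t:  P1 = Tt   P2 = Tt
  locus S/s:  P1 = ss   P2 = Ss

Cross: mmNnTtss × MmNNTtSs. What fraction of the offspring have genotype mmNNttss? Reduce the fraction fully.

mmNnTtss gametes: mNTs×4, mNts×4, mnTs×4, mnts×4
MmNNTtSs gametes: MNTS×2, MNTs×2, MNtS×2, MNts×2, mNTS×2, mNTs×2, mNtS×2, mNts×2
mmNnTtss×MmNNTtSs grid (16·16=256): MmNNTTSs=8 MmNNTTss=8 MmNNTtSs=16 MmNNTtss=16 MmNNttSs=8 MmNNttss=8 MmNnTTSs=8 MmNnTTss=8 MmNnTtSs=16 MmNnTtss=16 MmNnttSs=8 MmNnttss=8 mmNNTTSs=8 mmNNTTss=8 mmNNTtSs=16 mmNNTtss=16 mmNNttSs=8 mmNNttss=8 mmNnTTSs=8 mmNnTTss=8 mmNnTtSs=16 mmNnTtss=16 mmNnttSs=8 mmNnttss=8
mmNNttss hits 8/256; gcd=8; 8÷8/256÷8 = 1/32

P(mmNNttss) = 1/32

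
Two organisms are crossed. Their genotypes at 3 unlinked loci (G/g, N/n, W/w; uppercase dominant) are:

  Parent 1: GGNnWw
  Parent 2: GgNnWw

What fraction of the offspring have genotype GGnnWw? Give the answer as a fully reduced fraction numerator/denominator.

GGNnWw gametes: GNW×2, GNw×2, GnW×2, Gnw×2
GgNnWw gametes: GNW×1, GNw×1, GnW×1, Gnw×1, gNW×1, gNw×1, gnW×1, gnw×1
GGNnWw×GgNnWw grid (8·8=64): GGNNWW=2 GGNNWw=4 GGNNww=2 GGNnWW=4 GGNnWw=8 GGNnww=4 GGnnWW=2 GGnnWw=4 GGnnww=2 GgNNWW=2 GgNNWw=4 GgNNww=2 GgNnWW=4 GgNnWw=8 GgNnww=4 GgnnWW=2 GgnnWw=4 Ggnnww=2
GGnnWw hits 4/64; gcd=4; 4÷4/64÷4 = 1/16

P(GGnnWw) = 1/16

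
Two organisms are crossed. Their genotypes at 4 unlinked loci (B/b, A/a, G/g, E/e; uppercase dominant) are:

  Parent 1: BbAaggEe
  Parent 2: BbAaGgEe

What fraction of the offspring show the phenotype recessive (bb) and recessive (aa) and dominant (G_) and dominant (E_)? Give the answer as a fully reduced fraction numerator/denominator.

BbAaggEe gametes: BAgE×2, BAge×2, BagE×2, Bage×2, bAgE×2, bAge×2, bagE×2, bage×2
BbAaGgEe gametes: BAGE×1, BAGe×1, BAgE×1, BAge×1, BaGE×1, BaGe×1, BagE×1, Bage×1, bAGE×1, bAGe×1, bAgE×1, bAge×1, baGE×1, baGe×1, bagE×1, bage×1
BbAaggEe×BbAaGgEe grid (16·16=256): BBAAGgEE=2 BBAAGgEe=4 BBAAGgee=2 BBAAggEE=2 BBAAggEe=4 BBAAggee=2 BBAaGgEE=4 BBAaGgEe=8 BBAaGgee=4 BBAaggEE=4 BBAaggEe=8 BBAaggee=4 BBaaGgEE=2 BBaaGgEe=4 BBaaGgee=2 BBaaggEE=2 BBaaggEe=4 BBaaggee=2 BbAAGgEE=4 BbAAGgEe=8 BbAAGgee=4 BbAAggEE=4 BbAAggEe=8 BbAAggee=4 BbAaGgEE=8 BbAaGgEe=16 BbAaGgee=8 BbAaggEE=8 BbAaggEe=16 BbAaggee=8 BbaaGgEE=4 BbaaGgEe=8 BbaaGgee=4 BbaaggEE=4 BbaaggEe=8 Bbaaggee=4 bbAAGgEE=2 bbAAGgEe=4 bbAAGgee=2 bbAAggEE=2 bbAAggEe=4 bbAAggee=2 bbAaGgEE=4 bbAaGgEe=8 bbAaGgee=4 bbAaggEE=4 bbAaggEe=8 bbAaggee=4 bbaaGgEE=2 bbaaGgEe=4 bbaaGgee=2 bbaaggEE=2 bbaaggEe=4 bbaaggee=2
bb aa G_ E_ hits 6/256; gcd=2; 6÷2/256÷2 = 3/128

P(bb aa G_ E_) = 3/128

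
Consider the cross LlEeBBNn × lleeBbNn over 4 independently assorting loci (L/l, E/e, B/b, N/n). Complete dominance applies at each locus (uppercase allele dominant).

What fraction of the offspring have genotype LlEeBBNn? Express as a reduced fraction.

P(LlEeBBNn) = 1/16

LlEeBBNn gametes: LEBN×2, LEBn×2, LeBN×2, LeBn×2, lEBN×2, lEBn×2, leBN×2, leBn×2
lleeBbNn gametes: leBN×4, leBn×4, lebN×4, lebn×4
LlEeBBNn×lleeBbNn grid (16·16=256): LlEeBBNN=8 LlEeBBNn=16 LlEeBBnn=8 LlEeBbNN=8 LlEeBbNn=16 LlEeBbnn=8 LleeBBNN=8 LleeBBNn=16 LleeBBnn=8 LleeBbNN=8 LleeBbNn=16 LleeBbnn=8 llEeBBNN=8 llEeBBNn=16 llEeBBnn=8 llEeBbNN=8 llEeBbNn=16 llEeBbnn=8 lleeBBNN=8 lleeBBNn=16 lleeBBnn=8 lleeBbNN=8 lleeBbNn=16 lleeBbnn=8
LlEeBBNn hits 16/256; gcd=16; 16÷16/256÷16 = 1/16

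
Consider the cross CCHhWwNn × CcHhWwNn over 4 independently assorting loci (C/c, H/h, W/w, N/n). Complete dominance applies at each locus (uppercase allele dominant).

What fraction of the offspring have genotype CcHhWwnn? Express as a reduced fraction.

P(CcHhWwnn) = 1/32

CCHhWwNn gametes: CHWN×2, CHWn×2, CHwN×2, CHwn×2, ChWN×2, ChWn×2, ChwN×2, Chwn×2
CcHhWwNn gametes: CHWN×1, CHWn×1, CHwN×1, CHwn×1, ChWN×1, ChWn×1, ChwN×1, Chwn×1, cHWN×1, cHWn×1, cHwN×1, cHwn×1, chWN×1, chWn×1, chwN×1, chwn×1
CCHhWwNn×CcHhWwNn grid (16·16=256): CCHHWWNN=2 CCHHWWNn=4 CCHHWWnn=2 CCHHWwNN=4 CCHHWwNn=8 CCHHWwnn=4 CCHHwwNN=2 CCHHwwNn=4 CCHHwwnn=2 CCHhWWNN=4 CCHhWWNn=8 CCHhWWnn=4 CCHhWwNN=8 CCHhWwNn=16 CCHhWwnn=8 CCHhwwNN=4 CCHhwwNn=8 CCHhwwnn=4 CChhWWNN=2 CChhWWNn=4 CChhWWnn=2 CChhWwNN=4 CChhWwNn=8 CChhWwnn=4 CChhwwNN=2 CChhwwNn=4 CChhwwnn=2 CcHHWWNN=2 CcHHWWNn=4 CcHHWWnn=2 CcHHWwNN=4 CcHHWwNn=8 CcHHWwnn=4 CcHHwwNN=2 CcHHwwNn=4 CcHHwwnn=2 CcHhWWNN=4 CcHhWWNn=8 CcHhWWnn=4 CcHhWwNN=8 CcHhWwNn=16 CcHhWwnn=8 CcHhwwNN=4 CcHhwwNn=8 CcHhwwnn=4 CchhWWNN=2 CchhWWNn=4 CchhWWnn=2 CchhWwNN=4 CchhWwNn=8 CchhWwnn=4 CchhwwNN=2 CchhwwNn=4 Cchhwwnn=2
CcHhWwnn hits 8/256; gcd=8; 8÷8/256÷8 = 1/32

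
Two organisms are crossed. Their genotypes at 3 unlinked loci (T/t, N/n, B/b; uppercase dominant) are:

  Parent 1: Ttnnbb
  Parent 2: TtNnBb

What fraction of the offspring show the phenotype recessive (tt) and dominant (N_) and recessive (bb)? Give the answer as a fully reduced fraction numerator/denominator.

P(tt N_ bb) = 1/16

Ttnnbb gametes: Tnb×4, tnb×4
TtNnBb gametes: TNB×1, TNb×1, TnB×1, Tnb×1, tNB×1, tNb×1, tnB×1, tnb×1
Ttnnbb×TtNnBb grid (8·8=64): TTNnBb=4 TTNnbb=4 TTnnBb=4 TTnnbb=4 TtNnBb=8 TtNnbb=8 TtnnBb=8 Ttnnbb=8 ttNnBb=4 ttNnbb=4 ttnnBb=4 ttnnbb=4
tt N_ bb hits 4/64; gcd=4; 4÷4/64÷4 = 1/16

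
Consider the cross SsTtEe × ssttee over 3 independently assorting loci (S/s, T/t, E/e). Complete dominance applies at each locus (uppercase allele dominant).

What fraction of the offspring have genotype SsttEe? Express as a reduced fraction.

P(SsttEe) = 1/8

SsTtEe gametes: STE×1, STe×1, StE×1, Ste×1, sTE×1, sTe×1, stE×1, ste×1
ssttee gametes: ste×8
SsTtEe×ssttee grid (8·8=64): SsTtEe=8 SsTtee=8 SsttEe=8 Ssttee=8 ssTtEe=8 ssTtee=8 ssttEe=8 ssttee=8
SsttEe hits 8/64; gcd=8; 8÷8/64÷8 = 1/8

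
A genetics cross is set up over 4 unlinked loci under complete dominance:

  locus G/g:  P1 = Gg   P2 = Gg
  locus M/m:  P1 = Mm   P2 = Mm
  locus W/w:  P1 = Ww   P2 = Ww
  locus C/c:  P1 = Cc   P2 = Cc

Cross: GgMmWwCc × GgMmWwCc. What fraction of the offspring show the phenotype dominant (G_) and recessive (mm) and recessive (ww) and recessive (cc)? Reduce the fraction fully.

GgMmWwCc gametes: GMWC×1, GMWc×1, GMwC×1, GMwc×1, GmWC×1, GmWc×1, GmwC×1, Gmwc×1, gMWC×1, gMWc×1, gMwC×1, gMwc×1, gmWC×1, gmWc×1, gmwC×1, gmwc×1
GgMmWwCc gametes: GMWC×1, GMWc×1, GMwC×1, GMwc×1, GmWC×1, GmWc×1, GmwC×1, Gmwc×1, gMWC×1, gMWc×1, gMwC×1, gMwc×1, gmWC×1, gmWc×1, gmwC×1, gmwc×1
GgMmWwCc×GgMmWwCc grid (16·16=256): GGMMWWCC=1 GGMMWWCc=2 GGMMWWcc=1 GGMMWwCC=2 GGMMWwCc=4 GGMMWwcc=2 GGMMwwCC=1 GGMMwwCc=2 GGMMwwcc=1 GGMmWWCC=2 GGMmWWCc=4 GGMmWWcc=2 GGMmWwCC=4 GGMmWwCc=8 GGMmWwcc=4 GGMmwwCC=2 GGMmwwCc=4 GGMmwwcc=2 GGmmWWCC=1 GGmmWWCc=2 GGmmWWcc=1 GGmmWwCC=2 GGmmWwCc=4 GGmmWwcc=2 GGmmwwCC=1 GGmmwwCc=2 GGmmwwcc=1 GgMMWWCC=2 GgMMWWCc=4 GgMMWWcc=2 GgMMWwCC=4 GgMMWwCc=8 GgMMWwcc=4 GgMMwwCC=2 GgMMwwCc=4 GgMMwwcc=2 GgMmWWCC=4 GgMmWWCc=8 GgMmWWcc=4 GgMmWwCC=8 GgMmWwCc=16 GgMmWwcc=8 GgMmwwCC=4 GgMmwwCc=8 GgMmwwcc=4 GgmmWWCC=2 GgmmWWCc=4 GgmmWWcc=2 GgmmWwCC=4 GgmmWwCc=8 GgmmWwcc=4 GgmmwwCC=2 GgmmwwCc=4 Ggmmwwcc=2 ggMMWWCC=1 ggMMWWCc=2 ggMMWWcc=1 ggMMWwCC=2 ggMMWwCc=4 ggMMWwcc=2 ggMMwwCC=1 ggMMwwCc=2 ggMMwwcc=1 ggMmWWCC=2 ggMmWWCc=4 ggMmWWcc=2 ggMmWwCC=4 ggMmWwCc=8 ggMmWwcc=4 ggMmwwCC=2 ggMmwwCc=4 ggMmwwcc=2 ggmmWWCC=1 ggmmWWCc=2 ggmmWWcc=1 ggmmWwCC=2 ggmmWwCc=4 ggmmWwcc=2 ggmmwwCC=1 ggmmwwCc=2 ggmmwwcc=1
G_ mm ww cc hits 3/256; gcd=1; 3÷1/256÷1 = 3/256

P(G_ mm ww cc) = 3/256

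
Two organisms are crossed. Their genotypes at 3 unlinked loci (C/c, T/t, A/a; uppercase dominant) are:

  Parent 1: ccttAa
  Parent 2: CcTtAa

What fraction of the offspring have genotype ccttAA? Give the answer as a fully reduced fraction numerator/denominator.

P(ccttAA) = 1/16

ccttAa gametes: ctA×4, cta×4
CcTtAa gametes: CTA×1, CTa×1, CtA×1, Cta×1, cTA×1, cTa×1, ctA×1, cta×1
ccttAa×CcTtAa grid (8·8=64): CcTtAA=4 CcTtAa=8 CcTtaa=4 CcttAA=4 CcttAa=8 Ccttaa=4 ccTtAA=4 ccTtAa=8 ccTtaa=4 ccttAA=4 ccttAa=8 ccttaa=4
ccttAA hits 4/64; gcd=4; 4÷4/64÷4 = 1/16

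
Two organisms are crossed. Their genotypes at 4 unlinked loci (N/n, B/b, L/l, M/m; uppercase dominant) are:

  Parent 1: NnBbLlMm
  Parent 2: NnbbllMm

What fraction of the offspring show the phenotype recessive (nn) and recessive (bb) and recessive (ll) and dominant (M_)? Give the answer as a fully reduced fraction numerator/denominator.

NnBbLlMm gametes: NBLM×1, NBLm×1, NBlM×1, NBlm×1, NbLM×1, NbLm×1, NblM×1, Nblm×1, nBLM×1, nBLm×1, nBlM×1, nBlm×1, nbLM×1, nbLm×1, nblM×1, nblm×1
NnbbllMm gametes: NblM×4, Nblm×4, nblM×4, nblm×4
NnBbLlMm×NnbbllMm grid (16·16=256): NNBbLlMM=4 NNBbLlMm=8 NNBbLlmm=4 NNBbllMM=4 NNBbllMm=8 NNBbllmm=4 NNbbLlMM=4 NNbbLlMm=8 NNbbLlmm=4 NNbbllMM=4 NNbbllMm=8 NNbbllmm=4 NnBbLlMM=8 NnBbLlMm=16 NnBbLlmm=8 NnBbllMM=8 NnBbllMm=16 NnBbllmm=8 NnbbLlMM=8 NnbbLlMm=16 NnbbLlmm=8 NnbbllMM=8 NnbbllMm=16 Nnbbllmm=8 nnBbLlMM=4 nnBbLlMm=8 nnBbLlmm=4 nnBbllMM=4 nnBbllMm=8 nnBbllmm=4 nnbbLlMM=4 nnbbLlMm=8 nnbbLlmm=4 nnbbllMM=4 nnbbllMm=8 nnbbllmm=4
nn bb ll M_ hits 12/256; gcd=4; 12÷4/256÷4 = 3/64

P(nn bb ll M_) = 3/64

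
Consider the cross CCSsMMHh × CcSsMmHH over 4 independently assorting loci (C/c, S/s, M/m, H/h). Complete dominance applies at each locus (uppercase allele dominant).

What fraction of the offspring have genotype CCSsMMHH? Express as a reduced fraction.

CCSsMMHh gametes: CSMH×4, CSMh×4, CsMH×4, CsMh×4
CcSsMmHH gametes: CSMH×2, CSmH×2, CsMH×2, CsmH×2, cSMH×2, cSmH×2, csMH×2, csmH×2
CCSsMMHh×CcSsMmHH grid (16·16=256): CCSSMMHH=8 CCSSMMHh=8 CCSSMmHH=8 CCSSMmHh=8 CCSsMMHH=16 CCSsMMHh=16 CCSsMmHH=16 CCSsMmHh=16 CCssMMHH=8 CCssMMHh=8 CCssMmHH=8 CCssMmHh=8 CcSSMMHH=8 CcSSMMHh=8 CcSSMmHH=8 CcSSMmHh=8 CcSsMMHH=16 CcSsMMHh=16 CcSsMmHH=16 CcSsMmHh=16 CcssMMHH=8 CcssMMHh=8 CcssMmHH=8 CcssMmHh=8
CCSsMMHH hits 16/256; gcd=16; 16÷16/256÷16 = 1/16

P(CCSsMMHH) = 1/16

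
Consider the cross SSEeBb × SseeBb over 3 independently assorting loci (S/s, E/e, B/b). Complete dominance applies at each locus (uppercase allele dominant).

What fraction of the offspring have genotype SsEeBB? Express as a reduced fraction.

SSEeBb gametes: SEB×2, SEb×2, SeB×2, Seb×2
SseeBb gametes: SeB×2, Seb×2, seB×2, seb×2
SSEeBb×SseeBb grid (8·8=64): SSEeBB=4 SSEeBb=8 SSEebb=4 SSeeBB=4 SSeeBb=8 SSeebb=4 SsEeBB=4 SsEeBb=8 SsEebb=4 SseeBB=4 SseeBb=8 Sseebb=4
SsEeBB hits 4/64; gcd=4; 4÷4/64÷4 = 1/16

P(SsEeBB) = 1/16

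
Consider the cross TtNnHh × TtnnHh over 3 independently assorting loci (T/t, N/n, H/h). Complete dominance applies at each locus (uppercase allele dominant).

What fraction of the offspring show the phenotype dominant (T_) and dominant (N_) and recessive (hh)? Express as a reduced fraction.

TtNnHh gametes: TNH×1, TNh×1, TnH×1, Tnh×1, tNH×1, tNh×1, tnH×1, tnh×1
TtnnHh gametes: TnH×2, Tnh×2, tnH×2, tnh×2
TtNnHh×TtnnHh grid (8·8=64): TTNnHH=2 TTNnHh=4 TTNnhh=2 TTnnHH=2 TTnnHh=4 TTnnhh=2 TtNnHH=4 TtNnHh=8 TtNnhh=4 TtnnHH=4 TtnnHh=8 Ttnnhh=4 ttNnHH=2 ttNnHh=4 ttNnhh=2 ttnnHH=2 ttnnHh=4 ttnnhh=2
T_ N_ hh hits 6/64; gcd=2; 6÷2/64÷2 = 3/32

P(T_ N_ hh) = 3/32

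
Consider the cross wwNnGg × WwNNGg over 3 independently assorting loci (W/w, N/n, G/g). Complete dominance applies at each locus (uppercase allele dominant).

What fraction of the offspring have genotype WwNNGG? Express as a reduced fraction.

wwNnGg gametes: wNG×2, wNg×2, wnG×2, wng×2
WwNNGg gametes: WNG×2, WNg×2, wNG×2, wNg×2
wwNnGg×WwNNGg grid (8·8=64): WwNNGG=4 WwNNGg=8 WwNNgg=4 WwNnGG=4 WwNnGg=8 WwNngg=4 wwNNGG=4 wwNNGg=8 wwNNgg=4 wwNnGG=4 wwNnGg=8 wwNngg=4
WwNNGG hits 4/64; gcd=4; 4÷4/64÷4 = 1/16

P(WwNNGG) = 1/16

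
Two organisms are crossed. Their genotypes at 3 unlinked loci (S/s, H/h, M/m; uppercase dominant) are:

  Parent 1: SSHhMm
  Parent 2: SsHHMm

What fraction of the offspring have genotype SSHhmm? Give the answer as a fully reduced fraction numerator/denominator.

SSHhMm gametes: SHM×2, SHm×2, ShM×2, Shm×2
SsHHMm gametes: SHM×2, SHm×2, sHM×2, sHm×2
SSHhMm×SsHHMm grid (8·8=64): SSHHMM=4 SSHHMm=8 SSHHmm=4 SSHhMM=4 SSHhMm=8 SSHhmm=4 SsHHMM=4 SsHHMm=8 SsHHmm=4 SsHhMM=4 SsHhMm=8 SsHhmm=4
SSHhmm hits 4/64; gcd=4; 4÷4/64÷4 = 1/16

P(SSHhmm) = 1/16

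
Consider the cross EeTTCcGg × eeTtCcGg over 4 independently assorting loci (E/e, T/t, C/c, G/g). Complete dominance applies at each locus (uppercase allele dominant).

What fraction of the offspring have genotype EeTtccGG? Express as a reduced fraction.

P(EeTtccGG) = 1/64

EeTTCcGg gametes: ETCG×2, ETCg×2, ETcG×2, ETcg×2, eTCG×2, eTCg×2, eTcG×2, eTcg×2
eeTtCcGg gametes: eTCG×2, eTCg×2, eTcG×2, eTcg×2, etCG×2, etCg×2, etcG×2, etcg×2
EeTTCcGg×eeTtCcGg grid (16·16=256): EeTTCCGG=4 EeTTCCGg=8 EeTTCCgg=4 EeTTCcGG=8 EeTTCcGg=16 EeTTCcgg=8 EeTTccGG=4 EeTTccGg=8 EeTTccgg=4 EeTtCCGG=4 EeTtCCGg=8 EeTtCCgg=4 EeTtCcGG=8 EeTtCcGg=16 EeTtCcgg=8 EeTtccGG=4 EeTtccGg=8 EeTtccgg=4 eeTTCCGG=4 eeTTCCGg=8 eeTTCCgg=4 eeTTCcGG=8 eeTTCcGg=16 eeTTCcgg=8 eeTTccGG=4 eeTTccGg=8 eeTTccgg=4 eeTtCCGG=4 eeTtCCGg=8 eeTtCCgg=4 eeTtCcGG=8 eeTtCcGg=16 eeTtCcgg=8 eeTtccGG=4 eeTtccGg=8 eeTtccgg=4
EeTtccGG hits 4/256; gcd=4; 4÷4/256÷4 = 1/64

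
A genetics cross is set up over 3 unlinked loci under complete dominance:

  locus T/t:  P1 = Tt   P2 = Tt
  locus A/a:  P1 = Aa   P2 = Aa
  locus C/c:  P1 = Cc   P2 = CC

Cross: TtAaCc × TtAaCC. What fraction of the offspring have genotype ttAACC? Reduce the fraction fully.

TtAaCc gametes: TAC×1, TAc×1, TaC×1, Tac×1, tAC×1, tAc×1, taC×1, tac×1
TtAaCC gametes: TAC×2, TaC×2, tAC×2, taC×2
TtAaCc×TtAaCC grid (8·8=64): TTAACC=2 TTAACc=2 TTAaCC=4 TTAaCc=4 TTaaCC=2 TTaaCc=2 TtAACC=4 TtAACc=4 TtAaCC=8 TtAaCc=8 TtaaCC=4 TtaaCc=4 ttAACC=2 ttAACc=2 ttAaCC=4 ttAaCc=4 ttaaCC=2 ttaaCc=2
ttAACC hits 2/64; gcd=2; 2÷2/64÷2 = 1/32

P(ttAACC) = 1/32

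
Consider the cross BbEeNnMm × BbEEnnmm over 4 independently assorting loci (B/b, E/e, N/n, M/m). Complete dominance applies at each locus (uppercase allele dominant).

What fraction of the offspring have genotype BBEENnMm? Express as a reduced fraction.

BbEeNnMm gametes: BENM×1, BENm×1, BEnM×1, BEnm×1, BeNM×1, BeNm×1, BenM×1, Benm×1, bENM×1, bENm×1, bEnM×1, bEnm×1, beNM×1, beNm×1, benM×1, benm×1
BbEEnnmm gametes: BEnm×8, bEnm×8
BbEeNnMm×BbEEnnmm grid (16·16=256): BBEENnMm=8 BBEENnmm=8 BBEEnnMm=8 BBEEnnmm=8 BBEeNnMm=8 BBEeNnmm=8 BBEennMm=8 BBEennmm=8 BbEENnMm=16 BbEENnmm=16 BbEEnnMm=16 BbEEnnmm=16 BbEeNnMm=16 BbEeNnmm=16 BbEennMm=16 BbEennmm=16 bbEENnMm=8 bbEENnmm=8 bbEEnnMm=8 bbEEnnmm=8 bbEeNnMm=8 bbEeNnmm=8 bbEennMm=8 bbEennmm=8
BBEENnMm hits 8/256; gcd=8; 8÷8/256÷8 = 1/32

P(BBEENnMm) = 1/32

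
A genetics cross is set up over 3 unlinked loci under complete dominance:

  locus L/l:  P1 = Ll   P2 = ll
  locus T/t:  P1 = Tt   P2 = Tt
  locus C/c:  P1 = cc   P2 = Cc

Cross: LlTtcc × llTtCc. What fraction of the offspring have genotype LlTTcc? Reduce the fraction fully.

P(LlTTcc) = 1/16

LlTtcc gametes: LTc×2, Ltc×2, lTc×2, ltc×2
llTtCc gametes: lTC×2, lTc×2, ltC×2, ltc×2
LlTtcc×llTtCc grid (8·8=64): LlTTCc=4 LlTTcc=4 LlTtCc=8 LlTtcc=8 LlttCc=4 Llttcc=4 llTTCc=4 llTTcc=4 llTtCc=8 llTtcc=8 llttCc=4 llttcc=4
LlTTcc hits 4/64; gcd=4; 4÷4/64÷4 = 1/16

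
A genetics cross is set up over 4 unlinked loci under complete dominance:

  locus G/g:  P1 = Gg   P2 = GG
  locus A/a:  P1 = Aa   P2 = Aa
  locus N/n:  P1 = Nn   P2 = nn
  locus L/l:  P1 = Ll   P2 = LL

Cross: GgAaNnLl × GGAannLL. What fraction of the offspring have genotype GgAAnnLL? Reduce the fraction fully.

GgAaNnLl gametes: GANL×1, GANl×1, GAnL×1, GAnl×1, GaNL×1, GaNl×1, GanL×1, Ganl×1, gANL×1, gANl×1, gAnL×1, gAnl×1, gaNL×1, gaNl×1, ganL×1, ganl×1
GGAannLL gametes: GAnL×8, GanL×8
GgAaNnLl×GGAannLL grid (16·16=256): GGAANnLL=8 GGAANnLl=8 GGAAnnLL=8 GGAAnnLl=8 GGAaNnLL=16 GGAaNnLl=16 GGAannLL=16 GGAannLl=16 GGaaNnLL=8 GGaaNnLl=8 GGaannLL=8 GGaannLl=8 GgAANnLL=8 GgAANnLl=8 GgAAnnLL=8 GgAAnnLl=8 GgAaNnLL=16 GgAaNnLl=16 GgAannLL=16 GgAannLl=16 GgaaNnLL=8 GgaaNnLl=8 GgaannLL=8 GgaannLl=8
GgAAnnLL hits 8/256; gcd=8; 8÷8/256÷8 = 1/32

P(GgAAnnLL) = 1/32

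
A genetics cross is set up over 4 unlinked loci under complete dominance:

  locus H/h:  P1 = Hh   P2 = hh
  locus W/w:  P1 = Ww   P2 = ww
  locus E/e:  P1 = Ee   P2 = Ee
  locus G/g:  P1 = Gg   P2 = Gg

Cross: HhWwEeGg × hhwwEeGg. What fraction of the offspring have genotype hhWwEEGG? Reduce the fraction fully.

P(hhWwEEGG) = 1/64

HhWwEeGg gametes: HWEG×1, HWEg×1, HWeG×1, HWeg×1, HwEG×1, HwEg×1, HweG×1, Hweg×1, hWEG×1, hWEg×1, hWeG×1, hWeg×1, hwEG×1, hwEg×1, hweG×1, hweg×1
hhwwEeGg gametes: hwEG×4, hwEg×4, hweG×4, hweg×4
HhWwEeGg×hhwwEeGg grid (16·16=256): HhWwEEGG=4 HhWwEEGg=8 HhWwEEgg=4 HhWwEeGG=8 HhWwEeGg=16 HhWwEegg=8 HhWweeGG=4 HhWweeGg=8 HhWweegg=4 HhwwEEGG=4 HhwwEEGg=8 HhwwEEgg=4 HhwwEeGG=8 HhwwEeGg=16 HhwwEegg=8 HhwweeGG=4 HhwweeGg=8 Hhwweegg=4 hhWwEEGG=4 hhWwEEGg=8 hhWwEEgg=4 hhWwEeGG=8 hhWwEeGg=16 hhWwEegg=8 hhWweeGG=4 hhWweeGg=8 hhWweegg=4 hhwwEEGG=4 hhwwEEGg=8 hhwwEEgg=4 hhwwEeGG=8 hhwwEeGg=16 hhwwEegg=8 hhwweeGG=4 hhwweeGg=8 hhwweegg=4
hhWwEEGG hits 4/256; gcd=4; 4÷4/256÷4 = 1/64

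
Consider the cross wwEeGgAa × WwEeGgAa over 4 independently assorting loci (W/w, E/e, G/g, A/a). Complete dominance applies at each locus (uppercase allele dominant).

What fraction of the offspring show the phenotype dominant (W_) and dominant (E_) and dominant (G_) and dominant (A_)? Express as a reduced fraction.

wwEeGgAa gametes: wEGA×2, wEGa×2, wEgA×2, wEga×2, weGA×2, weGa×2, wegA×2, wega×2
WwEeGgAa gametes: WEGA×1, WEGa×1, WEgA×1, WEga×1, WeGA×1, WeGa×1, WegA×1, Wega×1, wEGA×1, wEGa×1, wEgA×1, wEga×1, weGA×1, weGa×1, wegA×1, wega×1
wwEeGgAa×WwEeGgAa grid (16·16=256): WwEEGGAA=2 WwEEGGAa=4 WwEEGGaa=2 WwEEGgAA=4 WwEEGgAa=8 WwEEGgaa=4 WwEEggAA=2 WwEEggAa=4 WwEEggaa=2 WwEeGGAA=4 WwEeGGAa=8 WwEeGGaa=4 WwEeGgAA=8 WwEeGgAa=16 WwEeGgaa=8 WwEeggAA=4 WwEeggAa=8 WwEeggaa=4 WweeGGAA=2 WweeGGAa=4 WweeGGaa=2 WweeGgAA=4 WweeGgAa=8 WweeGgaa=4 WweeggAA=2 WweeggAa=4 Wweeggaa=2 wwEEGGAA=2 wwEEGGAa=4 wwEEGGaa=2 wwEEGgAA=4 wwEEGgAa=8 wwEEGgaa=4 wwEEggAA=2 wwEEggAa=4 wwEEggaa=2 wwEeGGAA=4 wwEeGGAa=8 wwEeGGaa=4 wwEeGgAA=8 wwEeGgAa=16 wwEeGgaa=8 wwEeggAA=4 wwEeggAa=8 wwEeggaa=4 wweeGGAA=2 wweeGGAa=4 wweeGGaa=2 wweeGgAA=4 wweeGgAa=8 wweeGgaa=4 wweeggAA=2 wweeggAa=4 wweeggaa=2
W_ E_ G_ A_ hits 54/256; gcd=2; 54÷2/256÷2 = 27/128

P(W_ E_ G_ A_) = 27/128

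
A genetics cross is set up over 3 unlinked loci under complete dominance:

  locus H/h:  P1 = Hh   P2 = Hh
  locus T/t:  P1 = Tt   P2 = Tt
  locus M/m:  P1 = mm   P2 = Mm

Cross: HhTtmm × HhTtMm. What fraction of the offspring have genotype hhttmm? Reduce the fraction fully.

HhTtmm gametes: HTm×2, Htm×2, hTm×2, htm×2
HhTtMm gametes: HTM×1, HTm×1, HtM×1, Htm×1, hTM×1, hTm×1, htM×1, htm×1
HhTtmm×HhTtMm grid (8·8=64): HHTTMm=2 HHTTmm=2 HHTtMm=4 HHTtmm=4 HHttMm=2 HHttmm=2 HhTTMm=4 HhTTmm=4 HhTtMm=8 HhTtmm=8 HhttMm=4 Hhttmm=4 hhTTMm=2 hhTTmm=2 hhTtMm=4 hhTtmm=4 hhttMm=2 hhttmm=2
hhttmm hits 2/64; gcd=2; 2÷2/64÷2 = 1/32

P(hhttmm) = 1/32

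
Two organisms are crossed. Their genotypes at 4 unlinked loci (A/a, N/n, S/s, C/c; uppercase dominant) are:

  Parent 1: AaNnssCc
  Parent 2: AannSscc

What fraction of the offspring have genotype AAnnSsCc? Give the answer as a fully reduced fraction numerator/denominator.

AaNnssCc gametes: ANsC×2, ANsc×2, AnsC×2, Ansc×2, aNsC×2, aNsc×2, ansC×2, ansc×2
AannSscc gametes: AnSc×4, Ansc×4, anSc×4, ansc×4
AaNnssCc×AannSscc grid (16·16=256): AANnSsCc=8 AANnSscc=8 AANnssCc=8 AANnsscc=8 AAnnSsCc=8 AAnnSscc=8 AAnnssCc=8 AAnnsscc=8 AaNnSsCc=16 AaNnSscc=16 AaNnssCc=16 AaNnsscc=16 AannSsCc=16 AannSscc=16 AannssCc=16 Aannsscc=16 aaNnSsCc=8 aaNnSscc=8 aaNnssCc=8 aaNnsscc=8 aannSsCc=8 aannSscc=8 aannssCc=8 aannsscc=8
AAnnSsCc hits 8/256; gcd=8; 8÷8/256÷8 = 1/32

P(AAnnSsCc) = 1/32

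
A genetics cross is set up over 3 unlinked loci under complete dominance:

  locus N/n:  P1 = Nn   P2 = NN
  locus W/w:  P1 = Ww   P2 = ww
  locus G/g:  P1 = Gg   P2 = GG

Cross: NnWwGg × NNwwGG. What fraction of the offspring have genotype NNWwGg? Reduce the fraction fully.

P(NNWwGg) = 1/8

NnWwGg gametes: NWG×1, NWg×1, NwG×1, Nwg×1, nWG×1, nWg×1, nwG×1, nwg×1
NNwwGG gametes: NwG×8
NnWwGg×NNwwGG grid (8·8=64): NNWwGG=8 NNWwGg=8 NNwwGG=8 NNwwGg=8 NnWwGG=8 NnWwGg=8 NnwwGG=8 NnwwGg=8
NNWwGg hits 8/64; gcd=8; 8÷8/64÷8 = 1/8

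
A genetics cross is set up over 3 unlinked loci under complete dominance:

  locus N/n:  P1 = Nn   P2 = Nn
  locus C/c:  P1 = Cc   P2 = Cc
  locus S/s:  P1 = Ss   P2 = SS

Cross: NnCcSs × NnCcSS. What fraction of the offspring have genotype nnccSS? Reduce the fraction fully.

P(nnccSS) = 1/32

NnCcSs gametes: NCS×1, NCs×1, NcS×1, Ncs×1, nCS×1, nCs×1, ncS×1, ncs×1
NnCcSS gametes: NCS×2, NcS×2, nCS×2, ncS×2
NnCcSs×NnCcSS grid (8·8=64): NNCCSS=2 NNCCSs=2 NNCcSS=4 NNCcSs=4 NNccSS=2 NNccSs=2 NnCCSS=4 NnCCSs=4 NnCcSS=8 NnCcSs=8 NnccSS=4 NnccSs=4 nnCCSS=2 nnCCSs=2 nnCcSS=4 nnCcSs=4 nnccSS=2 nnccSs=2
nnccSS hits 2/64; gcd=2; 2÷2/64÷2 = 1/32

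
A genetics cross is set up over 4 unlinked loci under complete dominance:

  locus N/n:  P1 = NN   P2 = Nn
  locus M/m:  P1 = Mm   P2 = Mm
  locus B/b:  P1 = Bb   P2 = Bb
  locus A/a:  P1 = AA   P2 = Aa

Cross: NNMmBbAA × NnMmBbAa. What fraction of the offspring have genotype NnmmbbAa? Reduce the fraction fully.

P(NnmmbbAa) = 1/64

NNMmBbAA gametes: NMBA×4, NMbA×4, NmBA×4, NmbA×4
NnMmBbAa gametes: NMBA×1, NMBa×1, NMbA×1, NMba×1, NmBA×1, NmBa×1, NmbA×1, Nmba×1, nMBA×1, nMBa×1, nMbA×1, nMba×1, nmBA×1, nmBa×1, nmbA×1, nmba×1
NNMmBbAA×NnMmBbAa grid (16·16=256): NNMMBBAA=4 NNMMBBAa=4 NNMMBbAA=8 NNMMBbAa=8 NNMMbbAA=4 NNMMbbAa=4 NNMmBBAA=8 NNMmBBAa=8 NNMmBbAA=16 NNMmBbAa=16 NNMmbbAA=8 NNMmbbAa=8 NNmmBBAA=4 NNmmBBAa=4 NNmmBbAA=8 NNmmBbAa=8 NNmmbbAA=4 NNmmbbAa=4 NnMMBBAA=4 NnMMBBAa=4 NnMMBbAA=8 NnMMBbAa=8 NnMMbbAA=4 NnMMbbAa=4 NnMmBBAA=8 NnMmBBAa=8 NnMmBbAA=16 NnMmBbAa=16 NnMmbbAA=8 NnMmbbAa=8 NnmmBBAA=4 NnmmBBAa=4 NnmmBbAA=8 NnmmBbAa=8 NnmmbbAA=4 NnmmbbAa=4
NnmmbbAa hits 4/256; gcd=4; 4÷4/256÷4 = 1/64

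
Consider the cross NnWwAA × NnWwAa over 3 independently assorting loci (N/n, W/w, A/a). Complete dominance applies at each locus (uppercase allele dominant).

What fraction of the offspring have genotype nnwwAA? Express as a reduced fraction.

P(nnwwAA) = 1/32

NnWwAA gametes: NWA×2, NwA×2, nWA×2, nwA×2
NnWwAa gametes: NWA×1, NWa×1, NwA×1, Nwa×1, nWA×1, nWa×1, nwA×1, nwa×1
NnWwAA×NnWwAa grid (8·8=64): NNWWAA=2 NNWWAa=2 NNWwAA=4 NNWwAa=4 NNwwAA=2 NNwwAa=2 NnWWAA=4 NnWWAa=4 NnWwAA=8 NnWwAa=8 NnwwAA=4 NnwwAa=4 nnWWAA=2 nnWWAa=2 nnWwAA=4 nnWwAa=4 nnwwAA=2 nnwwAa=2
nnwwAA hits 2/64; gcd=2; 2÷2/64÷2 = 1/32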